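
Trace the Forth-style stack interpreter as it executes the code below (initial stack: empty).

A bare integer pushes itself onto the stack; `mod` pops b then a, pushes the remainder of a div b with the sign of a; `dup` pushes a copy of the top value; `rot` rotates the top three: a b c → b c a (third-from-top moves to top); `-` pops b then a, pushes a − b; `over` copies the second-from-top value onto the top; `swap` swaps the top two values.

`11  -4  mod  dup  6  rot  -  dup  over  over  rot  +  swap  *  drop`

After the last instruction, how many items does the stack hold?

2

11   : 11
-4   : 11 -4
mod  : 3
dup  : 3 3
6    : 3 3 6
rot  : 3 6 3
-    : 3 3
dup  : 3 3 3
over : 3 3 3 3
over : 3 3 3 3 3
rot  : 3 3 3 3 3
+    : 3 3 3 6
swap : 3 3 6 3
*    : 3 3 18
drop : 3 3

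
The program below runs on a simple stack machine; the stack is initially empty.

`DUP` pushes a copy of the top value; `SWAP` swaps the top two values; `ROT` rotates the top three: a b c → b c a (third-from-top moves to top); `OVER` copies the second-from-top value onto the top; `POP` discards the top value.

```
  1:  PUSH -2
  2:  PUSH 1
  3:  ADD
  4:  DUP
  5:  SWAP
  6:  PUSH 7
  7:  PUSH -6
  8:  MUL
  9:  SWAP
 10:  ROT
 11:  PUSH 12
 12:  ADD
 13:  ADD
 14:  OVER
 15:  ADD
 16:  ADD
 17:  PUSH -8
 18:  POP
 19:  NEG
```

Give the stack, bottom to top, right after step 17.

PUSH -2 → -2
PUSH 1  → -2 1
ADD     → -1
DUP     → -1 -1
SWAP    → -1 -1
PUSH 7  → -1 -1 7
PUSH -6 → -1 -1 7 -6
MUL     → -1 -1 -42
SWAP    → -1 -42 -1
ROT     → -42 -1 -1
PUSH 12 → -42 -1 -1 12
ADD     → -42 -1 11
ADD     → -42 10
OVER    → -42 10 -42
ADD     → -42 -32
ADD     → -74
PUSH -8 → -74 -8

[-74, -8]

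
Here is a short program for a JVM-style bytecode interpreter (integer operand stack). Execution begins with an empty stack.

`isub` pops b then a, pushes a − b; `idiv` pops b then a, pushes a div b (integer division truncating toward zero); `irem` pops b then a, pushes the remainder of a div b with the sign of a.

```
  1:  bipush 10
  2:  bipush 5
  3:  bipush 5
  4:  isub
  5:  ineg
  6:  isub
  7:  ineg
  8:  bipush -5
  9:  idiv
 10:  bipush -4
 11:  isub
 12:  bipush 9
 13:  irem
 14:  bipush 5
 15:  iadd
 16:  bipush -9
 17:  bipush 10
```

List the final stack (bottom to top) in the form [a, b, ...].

[11, -9, 10]

bipush 10 : 10
bipush 5  : 10 5
bipush 5  : 10 5 5
isub      : 10 0
ineg      : 10 0
isub      : 10
ineg      : -10
bipush -5 : -10 -5
idiv      : 2
bipush -4 : 2 -4
isub      : 6
bipush 9  : 6 9
irem      : 6
bipush 5  : 6 5
iadd      : 11
bipush -9 : 11 -9
bipush 10 : 11 -9 10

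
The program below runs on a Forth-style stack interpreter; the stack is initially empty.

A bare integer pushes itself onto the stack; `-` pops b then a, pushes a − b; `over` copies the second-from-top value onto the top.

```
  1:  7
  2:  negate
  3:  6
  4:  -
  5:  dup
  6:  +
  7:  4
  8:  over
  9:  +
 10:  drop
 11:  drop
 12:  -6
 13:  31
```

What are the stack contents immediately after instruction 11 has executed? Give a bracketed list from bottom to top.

[]

7      : 7
negate : -7
6      : -7 6
-      : -13
dup    : -13 -13
+      : -26
4      : -26 4
over   : -26 4 -26
+      : -26 -22
drop   : -26
drop   : (empty)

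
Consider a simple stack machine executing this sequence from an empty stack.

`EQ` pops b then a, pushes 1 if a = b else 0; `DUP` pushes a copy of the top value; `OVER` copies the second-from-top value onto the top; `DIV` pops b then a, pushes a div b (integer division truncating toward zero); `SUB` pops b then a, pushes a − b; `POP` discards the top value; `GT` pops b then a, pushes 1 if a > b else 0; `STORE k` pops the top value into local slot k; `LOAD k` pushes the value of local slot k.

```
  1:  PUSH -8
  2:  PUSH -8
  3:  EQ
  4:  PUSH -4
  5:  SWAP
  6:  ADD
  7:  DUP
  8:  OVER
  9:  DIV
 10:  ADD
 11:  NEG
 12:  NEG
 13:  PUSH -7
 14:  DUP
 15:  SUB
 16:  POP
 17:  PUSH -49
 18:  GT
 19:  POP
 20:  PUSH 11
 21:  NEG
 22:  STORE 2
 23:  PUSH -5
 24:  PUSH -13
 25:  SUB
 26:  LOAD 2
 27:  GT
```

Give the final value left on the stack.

PUSH -8  : [-8]
PUSH -8  : [-8, -8]
EQ       : [1]
PUSH -4  : [1, -4]
SWAP     : [-4, 1]
ADD      : [-3]
DUP      : [-3, -3]
OVER     : [-3, -3, -3]
DIV      : [-3, 1]
ADD      : [-2]
NEG      : [2]
NEG      : [-2]
PUSH -7  : [-2, -7]
DUP      : [-2, -7, -7]
SUB      : [-2, 0]
POP      : [-2]
PUSH -49 : [-2, -49]
GT       : [1]
POP      : []
PUSH 11  : [11]
NEG      : [-11]
STORE 2  : []
PUSH -5  : [-5]
PUSH -13 : [-5, -13]
SUB      : [8]
LOAD 2   : [8, -11]
GT       : [1]

1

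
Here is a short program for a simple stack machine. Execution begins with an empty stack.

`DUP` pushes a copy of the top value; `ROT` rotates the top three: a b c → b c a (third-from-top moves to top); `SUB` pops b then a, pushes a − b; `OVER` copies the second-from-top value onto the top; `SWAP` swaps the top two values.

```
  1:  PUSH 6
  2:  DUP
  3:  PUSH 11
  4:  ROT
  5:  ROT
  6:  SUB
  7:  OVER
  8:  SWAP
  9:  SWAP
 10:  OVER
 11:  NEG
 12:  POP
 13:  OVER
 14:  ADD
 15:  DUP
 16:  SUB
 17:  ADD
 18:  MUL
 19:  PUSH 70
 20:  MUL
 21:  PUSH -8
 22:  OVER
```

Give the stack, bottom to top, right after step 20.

PUSH 6  -> [6]
DUP     -> [6, 6]
PUSH 11 -> [6, 6, 11]
ROT     -> [6, 11, 6]
ROT     -> [11, 6, 6]
SUB     -> [11, 0]
OVER    -> [11, 0, 11]
SWAP    -> [11, 11, 0]
SWAP    -> [11, 0, 11]
OVER    -> [11, 0, 11, 0]
NEG     -> [11, 0, 11, 0]
POP     -> [11, 0, 11]
OVER    -> [11, 0, 11, 0]
ADD     -> [11, 0, 11]
DUP     -> [11, 0, 11, 11]
SUB     -> [11, 0, 0]
ADD     -> [11, 0]
MUL     -> [0]
PUSH 70 -> [0, 70]
MUL     -> [0]

[0]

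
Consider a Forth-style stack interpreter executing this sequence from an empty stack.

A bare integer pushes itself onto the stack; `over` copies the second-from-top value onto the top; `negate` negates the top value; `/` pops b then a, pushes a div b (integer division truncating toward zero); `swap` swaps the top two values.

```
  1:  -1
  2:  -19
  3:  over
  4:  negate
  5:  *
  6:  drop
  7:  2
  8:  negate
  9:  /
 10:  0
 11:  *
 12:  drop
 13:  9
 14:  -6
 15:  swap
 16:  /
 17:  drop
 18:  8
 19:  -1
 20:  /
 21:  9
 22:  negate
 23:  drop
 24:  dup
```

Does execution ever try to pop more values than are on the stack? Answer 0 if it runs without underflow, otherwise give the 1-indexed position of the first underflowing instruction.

-1      [-1]
-19     [-1, -19]
over    [-1, -19, -1]
negate  [-1, -19, 1]
*       [-1, -19]
drop    [-1]
2       [-1, 2]
negate  [-1, -2]
/       [0]
0       [0, 0]
*       [0]
drop    []
9       [9]
-6      [9, -6]
swap    [-6, 9]
/       [0]
drop    []
8       [8]
-1      [8, -1]
/       [-8]
9       [-8, 9]
negate  [-8, -9]
drop    [-8]
dup     [-8, -8]

0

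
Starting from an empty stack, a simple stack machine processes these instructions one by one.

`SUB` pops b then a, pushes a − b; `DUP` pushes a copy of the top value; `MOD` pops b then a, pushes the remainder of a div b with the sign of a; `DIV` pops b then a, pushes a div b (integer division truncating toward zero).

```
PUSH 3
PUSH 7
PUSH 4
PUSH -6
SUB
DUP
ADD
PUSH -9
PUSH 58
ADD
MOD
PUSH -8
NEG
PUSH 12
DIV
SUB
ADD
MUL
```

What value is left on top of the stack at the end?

81

PUSH 3  -> 3
PUSH 7  -> 3 7
PUSH 4  -> 3 7 4
PUSH -6 -> 3 7 4 -6
SUB     -> 3 7 10
DUP     -> 3 7 10 10
ADD     -> 3 7 20
PUSH -9 -> 3 7 20 -9
PUSH 58 -> 3 7 20 -9 58
ADD     -> 3 7 20 49
MOD     -> 3 7 20
PUSH -8 -> 3 7 20 -8
NEG     -> 3 7 20 8
PUSH 12 -> 3 7 20 8 12
DIV     -> 3 7 20 0
SUB     -> 3 7 20
ADD     -> 3 27
MUL     -> 81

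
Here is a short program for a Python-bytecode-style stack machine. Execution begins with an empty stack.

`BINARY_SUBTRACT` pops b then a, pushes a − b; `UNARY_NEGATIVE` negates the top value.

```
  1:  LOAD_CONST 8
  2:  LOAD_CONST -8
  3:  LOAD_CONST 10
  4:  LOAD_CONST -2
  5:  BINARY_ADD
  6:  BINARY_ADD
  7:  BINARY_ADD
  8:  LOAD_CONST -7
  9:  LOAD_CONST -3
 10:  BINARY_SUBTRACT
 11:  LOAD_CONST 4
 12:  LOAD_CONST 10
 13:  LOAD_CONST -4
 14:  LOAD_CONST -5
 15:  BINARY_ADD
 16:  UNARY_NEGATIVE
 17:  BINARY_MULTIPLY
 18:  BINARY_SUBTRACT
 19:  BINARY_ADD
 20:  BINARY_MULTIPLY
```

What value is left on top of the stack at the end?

-720

LOAD_CONST 8    → 8
LOAD_CONST -8   → 8 -8
LOAD_CONST 10   → 8 -8 10
LOAD_CONST -2   → 8 -8 10 -2
BINARY_ADD      → 8 -8 8
BINARY_ADD      → 8 0
BINARY_ADD      → 8
LOAD_CONST -7   → 8 -7
LOAD_CONST -3   → 8 -7 -3
BINARY_SUBTRACT → 8 -4
LOAD_CONST 4    → 8 -4 4
LOAD_CONST 10   → 8 -4 4 10
LOAD_CONST -4   → 8 -4 4 10 -4
LOAD_CONST -5   → 8 -4 4 10 -4 -5
BINARY_ADD      → 8 -4 4 10 -9
UNARY_NEGATIVE  → 8 -4 4 10 9
BINARY_MULTIPLY → 8 -4 4 90
BINARY_SUBTRACT → 8 -4 -86
BINARY_ADD      → 8 -90
BINARY_MULTIPLY → -720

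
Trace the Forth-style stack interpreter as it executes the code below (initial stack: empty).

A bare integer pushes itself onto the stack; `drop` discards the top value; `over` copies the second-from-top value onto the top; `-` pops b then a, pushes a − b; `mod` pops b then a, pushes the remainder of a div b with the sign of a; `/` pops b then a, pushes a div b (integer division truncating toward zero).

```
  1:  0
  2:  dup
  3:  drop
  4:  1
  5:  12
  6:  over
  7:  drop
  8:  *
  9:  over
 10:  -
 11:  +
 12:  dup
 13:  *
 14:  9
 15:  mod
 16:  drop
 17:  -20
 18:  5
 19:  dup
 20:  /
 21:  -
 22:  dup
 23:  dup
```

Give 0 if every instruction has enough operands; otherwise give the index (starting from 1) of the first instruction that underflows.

0     0
dup   0 0
drop  0
1     0 1
12    0 1 12
over  0 1 12 1
drop  0 1 12
*     0 12
over  0 12 0
-     0 12
+     12
dup   12 12
*     144
9     144 9
mod   0
drop  (empty)
-20   -20
5     -20 5
dup   -20 5 5
/     -20 1
-     -21
dup   -21 -21
dup   -21 -21 -21

0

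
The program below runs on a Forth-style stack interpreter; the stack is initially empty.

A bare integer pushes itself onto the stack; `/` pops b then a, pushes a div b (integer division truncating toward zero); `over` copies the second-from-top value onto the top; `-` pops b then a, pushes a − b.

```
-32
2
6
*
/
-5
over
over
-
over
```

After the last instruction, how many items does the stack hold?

-32  → -32
2    → -32 2
6    → -32 2 6
*    → -32 12
/    → -2
-5   → -2 -5
over → -2 -5 -2
over → -2 -5 -2 -5
-    → -2 -5 3
over → -2 -5 3 -5

4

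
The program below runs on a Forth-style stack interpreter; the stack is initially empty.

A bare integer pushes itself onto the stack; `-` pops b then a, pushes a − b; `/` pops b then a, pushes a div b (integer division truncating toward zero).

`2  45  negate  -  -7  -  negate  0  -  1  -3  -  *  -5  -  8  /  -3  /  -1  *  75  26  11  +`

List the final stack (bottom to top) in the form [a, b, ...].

[-8, 75, 37]

2      : [2]
45     : [2, 45]
negate : [2, -45]
-      : [47]
-7     : [47, -7]
-      : [54]
negate : [-54]
0      : [-54, 0]
-      : [-54]
1      : [-54, 1]
-3     : [-54, 1, -3]
-      : [-54, 4]
*      : [-216]
-5     : [-216, -5]
-      : [-211]
8      : [-211, 8]
/      : [-26]
-3     : [-26, -3]
/      : [8]
-1     : [8, -1]
*      : [-8]
75     : [-8, 75]
26     : [-8, 75, 26]
11     : [-8, 75, 26, 11]
+      : [-8, 75, 37]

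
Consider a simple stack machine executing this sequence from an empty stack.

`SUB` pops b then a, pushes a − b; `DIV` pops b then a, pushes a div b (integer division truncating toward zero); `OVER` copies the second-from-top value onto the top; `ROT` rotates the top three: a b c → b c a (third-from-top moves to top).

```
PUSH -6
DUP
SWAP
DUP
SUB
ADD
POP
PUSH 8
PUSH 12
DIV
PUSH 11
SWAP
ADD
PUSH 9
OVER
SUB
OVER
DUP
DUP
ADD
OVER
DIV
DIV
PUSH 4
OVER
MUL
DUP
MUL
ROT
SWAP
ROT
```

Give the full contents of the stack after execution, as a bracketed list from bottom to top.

[11, -2, 400, 5]

PUSH -6 → [-6]
DUP     → [-6, -6]
SWAP    → [-6, -6]
DUP     → [-6, -6, -6]
SUB     → [-6, 0]
ADD     → [-6]
POP     → []
PUSH 8  → [8]
PUSH 12 → [8, 12]
DIV     → [0]
PUSH 11 → [0, 11]
SWAP    → [11, 0]
ADD     → [11]
PUSH 9  → [11, 9]
OVER    → [11, 9, 11]
SUB     → [11, -2]
OVER    → [11, -2, 11]
DUP     → [11, -2, 11, 11]
DUP     → [11, -2, 11, 11, 11]
ADD     → [11, -2, 11, 22]
OVER    → [11, -2, 11, 22, 11]
DIV     → [11, -2, 11, 2]
DIV     → [11, -2, 5]
PUSH 4  → [11, -2, 5, 4]
OVER    → [11, -2, 5, 4, 5]
MUL     → [11, -2, 5, 20]
DUP     → [11, -2, 5, 20, 20]
MUL     → [11, -2, 5, 400]
ROT     → [11, 5, 400, -2]
SWAP    → [11, 5, -2, 400]
ROT     → [11, -2, 400, 5]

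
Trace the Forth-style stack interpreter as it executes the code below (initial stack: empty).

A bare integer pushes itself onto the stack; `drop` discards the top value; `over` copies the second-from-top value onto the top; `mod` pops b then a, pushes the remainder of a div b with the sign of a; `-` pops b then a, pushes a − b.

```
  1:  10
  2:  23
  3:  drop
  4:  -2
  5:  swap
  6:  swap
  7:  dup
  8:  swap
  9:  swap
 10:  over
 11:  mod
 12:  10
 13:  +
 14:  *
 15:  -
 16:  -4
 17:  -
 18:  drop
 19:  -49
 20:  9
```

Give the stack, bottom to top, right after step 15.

[30]

10    [10]
23    [10, 23]
drop  [10]
-2    [10, -2]
swap  [-2, 10]
swap  [10, -2]
dup   [10, -2, -2]
swap  [10, -2, -2]
swap  [10, -2, -2]
over  [10, -2, -2, -2]
mod   [10, -2, 0]
10    [10, -2, 0, 10]
+     [10, -2, 10]
*     [10, -20]
-     [30]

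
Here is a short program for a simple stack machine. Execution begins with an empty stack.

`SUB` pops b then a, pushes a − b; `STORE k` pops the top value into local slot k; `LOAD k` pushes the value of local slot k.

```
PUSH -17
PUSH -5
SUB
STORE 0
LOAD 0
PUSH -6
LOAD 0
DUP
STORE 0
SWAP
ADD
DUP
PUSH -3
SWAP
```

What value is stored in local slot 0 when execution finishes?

-12

PUSH -17 → -17
PUSH -5  → -17 -5
SUB      → -12
STORE 0  → (empty)
LOAD 0   → -12
PUSH -6  → -12 -6
LOAD 0   → -12 -6 -12
DUP      → -12 -6 -12 -12
STORE 0  → -12 -6 -12
SWAP     → -12 -12 -6
ADD      → -12 -18
DUP      → -12 -18 -18
PUSH -3  → -12 -18 -18 -3
SWAP     → -12 -18 -3 -18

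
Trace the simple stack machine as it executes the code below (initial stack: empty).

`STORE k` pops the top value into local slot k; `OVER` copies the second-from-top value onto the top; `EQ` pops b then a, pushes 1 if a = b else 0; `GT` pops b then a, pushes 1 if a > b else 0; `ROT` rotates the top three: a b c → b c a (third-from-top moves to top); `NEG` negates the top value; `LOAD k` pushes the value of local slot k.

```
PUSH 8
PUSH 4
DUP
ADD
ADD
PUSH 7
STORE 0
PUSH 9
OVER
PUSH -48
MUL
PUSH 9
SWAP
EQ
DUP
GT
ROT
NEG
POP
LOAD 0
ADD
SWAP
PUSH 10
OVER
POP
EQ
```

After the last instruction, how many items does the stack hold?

PUSH 8    8
PUSH 4    8 4
DUP       8 4 4
ADD       8 8
ADD       16
PUSH 7    16 7
STORE 0   16
PUSH 9    16 9
OVER      16 9 16
PUSH -48  16 9 16 -48
MUL       16 9 -768
PUSH 9    16 9 -768 9
SWAP      16 9 9 -768
EQ        16 9 0
DUP       16 9 0 0
GT        16 9 0
ROT       9 0 16
NEG       9 0 -16
POP       9 0
LOAD 0    9 0 7
ADD       9 7
SWAP      7 9
PUSH 10   7 9 10
OVER      7 9 10 9
POP       7 9 10
EQ        7 0

2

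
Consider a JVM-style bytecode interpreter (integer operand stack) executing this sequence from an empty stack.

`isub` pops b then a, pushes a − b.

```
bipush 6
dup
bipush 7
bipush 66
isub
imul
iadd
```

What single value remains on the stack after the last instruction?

-348

bipush 6  : [6]
dup       : [6, 6]
bipush 7  : [6, 6, 7]
bipush 66 : [6, 6, 7, 66]
isub      : [6, 6, -59]
imul      : [6, -354]
iadd      : [-348]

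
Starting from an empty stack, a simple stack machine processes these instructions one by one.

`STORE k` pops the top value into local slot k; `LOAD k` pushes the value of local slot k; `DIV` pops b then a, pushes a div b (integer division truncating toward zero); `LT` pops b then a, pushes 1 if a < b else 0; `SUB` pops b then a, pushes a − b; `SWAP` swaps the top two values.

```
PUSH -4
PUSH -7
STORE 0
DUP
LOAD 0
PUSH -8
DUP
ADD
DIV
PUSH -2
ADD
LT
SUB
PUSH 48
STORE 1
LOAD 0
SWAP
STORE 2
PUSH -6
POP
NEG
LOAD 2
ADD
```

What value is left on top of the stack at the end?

PUSH -4 -> -4
PUSH -7 -> -4 -7
STORE 0 -> -4
DUP     -> -4 -4
LOAD 0  -> -4 -4 -7
PUSH -8 -> -4 -4 -7 -8
DUP     -> -4 -4 -7 -8 -8
ADD     -> -4 -4 -7 -16
DIV     -> -4 -4 0
PUSH -2 -> -4 -4 0 -2
ADD     -> -4 -4 -2
LT      -> -4 1
SUB     -> -5
PUSH 48 -> -5 48
STORE 1 -> -5
LOAD 0  -> -5 -7
SWAP    -> -7 -5
STORE 2 -> -7
PUSH -6 -> -7 -6
POP     -> -7
NEG     -> 7
LOAD 2  -> 7 -5
ADD     -> 2

2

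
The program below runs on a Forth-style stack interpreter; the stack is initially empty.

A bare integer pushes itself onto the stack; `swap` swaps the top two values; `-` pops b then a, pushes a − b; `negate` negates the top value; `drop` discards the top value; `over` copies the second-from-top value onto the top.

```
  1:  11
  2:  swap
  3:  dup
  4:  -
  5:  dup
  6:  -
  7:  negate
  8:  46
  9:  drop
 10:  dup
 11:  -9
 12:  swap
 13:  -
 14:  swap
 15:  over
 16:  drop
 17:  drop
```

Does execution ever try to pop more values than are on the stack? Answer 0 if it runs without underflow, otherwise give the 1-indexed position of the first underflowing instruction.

2

11 : 11
swap  — needs 2 operands, stack has 1 → underflow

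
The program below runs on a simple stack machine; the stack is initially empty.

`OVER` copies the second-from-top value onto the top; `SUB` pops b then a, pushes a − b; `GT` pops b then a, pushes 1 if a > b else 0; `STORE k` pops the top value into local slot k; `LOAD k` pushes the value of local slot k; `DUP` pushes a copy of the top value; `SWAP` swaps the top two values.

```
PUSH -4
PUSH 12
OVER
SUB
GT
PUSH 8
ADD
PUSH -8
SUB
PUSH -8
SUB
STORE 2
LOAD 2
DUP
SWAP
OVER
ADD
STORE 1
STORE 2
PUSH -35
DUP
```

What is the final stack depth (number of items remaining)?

2

PUSH -4  -> [-4]
PUSH 12  -> [-4, 12]
OVER     -> [-4, 12, -4]
SUB      -> [-4, 16]
GT       -> [0]
PUSH 8   -> [0, 8]
ADD      -> [8]
PUSH -8  -> [8, -8]
SUB      -> [16]
PUSH -8  -> [16, -8]
SUB      -> [24]
STORE 2  -> []
LOAD 2   -> [24]
DUP      -> [24, 24]
SWAP     -> [24, 24]
OVER     -> [24, 24, 24]
ADD      -> [24, 48]
STORE 1  -> [24]
STORE 2  -> []
PUSH -35 -> [-35]
DUP      -> [-35, -35]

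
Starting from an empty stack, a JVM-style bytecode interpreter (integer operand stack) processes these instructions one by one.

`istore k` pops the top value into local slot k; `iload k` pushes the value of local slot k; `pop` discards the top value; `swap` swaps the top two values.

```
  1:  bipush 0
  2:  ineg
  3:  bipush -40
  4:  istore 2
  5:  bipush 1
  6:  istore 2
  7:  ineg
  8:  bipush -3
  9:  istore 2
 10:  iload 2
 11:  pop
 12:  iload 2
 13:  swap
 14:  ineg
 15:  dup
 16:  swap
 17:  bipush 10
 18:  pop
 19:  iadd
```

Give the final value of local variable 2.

-3

bipush 0    [0]
ineg        [0]
bipush -40  [0, -40]
istore 2    [0]
bipush 1    [0, 1]
istore 2    [0]
ineg        [0]
bipush -3   [0, -3]
istore 2    [0]
iload 2     [0, -3]
pop         [0]
iload 2     [0, -3]
swap        [-3, 0]
ineg        [-3, 0]
dup         [-3, 0, 0]
swap        [-3, 0, 0]
bipush 10   [-3, 0, 0, 10]
pop         [-3, 0, 0]
iadd        [-3, 0]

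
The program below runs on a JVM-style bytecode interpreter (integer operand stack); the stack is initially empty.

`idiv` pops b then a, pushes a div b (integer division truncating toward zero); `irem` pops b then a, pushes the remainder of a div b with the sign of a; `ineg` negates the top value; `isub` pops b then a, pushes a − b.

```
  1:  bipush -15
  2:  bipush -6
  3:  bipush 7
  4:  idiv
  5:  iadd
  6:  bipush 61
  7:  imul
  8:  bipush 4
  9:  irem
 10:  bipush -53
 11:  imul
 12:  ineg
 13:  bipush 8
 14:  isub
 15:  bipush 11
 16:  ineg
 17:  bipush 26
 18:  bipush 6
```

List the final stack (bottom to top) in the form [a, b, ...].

bipush -15  [-15]
bipush -6   [-15, -6]
bipush 7    [-15, -6, 7]
idiv        [-15, 0]
iadd        [-15]
bipush 61   [-15, 61]
imul        [-915]
bipush 4    [-915, 4]
irem        [-3]
bipush -53  [-3, -53]
imul        [159]
ineg        [-159]
bipush 8    [-159, 8]
isub        [-167]
bipush 11   [-167, 11]
ineg        [-167, -11]
bipush 26   [-167, -11, 26]
bipush 6    [-167, -11, 26, 6]

[-167, -11, 26, 6]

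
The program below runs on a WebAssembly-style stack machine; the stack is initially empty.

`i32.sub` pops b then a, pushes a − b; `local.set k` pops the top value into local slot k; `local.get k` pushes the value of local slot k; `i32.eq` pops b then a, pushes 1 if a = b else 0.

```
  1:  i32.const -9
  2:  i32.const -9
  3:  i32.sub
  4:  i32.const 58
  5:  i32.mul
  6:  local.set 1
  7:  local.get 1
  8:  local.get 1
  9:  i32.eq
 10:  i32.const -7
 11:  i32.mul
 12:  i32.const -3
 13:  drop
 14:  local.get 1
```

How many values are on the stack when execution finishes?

i32.const -9  -9
i32.const -9  -9 -9
i32.sub       0
i32.const 58  0 58
i32.mul       0
local.set 1   (empty)
local.get 1   0
local.get 1   0 0
i32.eq        1
i32.const -7  1 -7
i32.mul       -7
i32.const -3  -7 -3
drop          -7
local.get 1   -7 0

2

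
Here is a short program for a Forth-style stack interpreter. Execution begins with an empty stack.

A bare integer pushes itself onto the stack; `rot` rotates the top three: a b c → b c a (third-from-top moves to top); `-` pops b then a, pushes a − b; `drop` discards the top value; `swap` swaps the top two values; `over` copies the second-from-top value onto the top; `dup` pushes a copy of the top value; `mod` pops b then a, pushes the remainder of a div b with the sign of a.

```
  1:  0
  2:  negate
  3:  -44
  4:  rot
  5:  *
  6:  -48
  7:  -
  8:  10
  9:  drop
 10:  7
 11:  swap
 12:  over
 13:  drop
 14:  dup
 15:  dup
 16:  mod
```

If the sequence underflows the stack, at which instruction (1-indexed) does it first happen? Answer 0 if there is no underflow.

0      → [0]
negate → [0]
-44    → [0, -44]
rot  — needs 3 operands, stack has 2 → underflow

4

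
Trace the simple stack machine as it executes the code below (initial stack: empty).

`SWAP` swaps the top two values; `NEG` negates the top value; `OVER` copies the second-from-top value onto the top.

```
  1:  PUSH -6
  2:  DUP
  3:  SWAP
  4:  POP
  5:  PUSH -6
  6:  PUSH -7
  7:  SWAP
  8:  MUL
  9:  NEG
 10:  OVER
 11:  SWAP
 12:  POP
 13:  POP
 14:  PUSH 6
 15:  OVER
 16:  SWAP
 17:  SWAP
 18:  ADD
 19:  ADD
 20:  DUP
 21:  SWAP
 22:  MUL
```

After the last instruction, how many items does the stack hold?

PUSH -6 → -6
DUP     → -6 -6
SWAP    → -6 -6
POP     → -6
PUSH -6 → -6 -6
PUSH -7 → -6 -6 -7
SWAP    → -6 -7 -6
MUL     → -6 42
NEG     → -6 -42
OVER    → -6 -42 -6
SWAP    → -6 -6 -42
POP     → -6 -6
POP     → -6
PUSH 6  → -6 6
OVER    → -6 6 -6
SWAP    → -6 -6 6
SWAP    → -6 6 -6
ADD     → -6 0
ADD     → -6
DUP     → -6 -6
SWAP    → -6 -6
MUL     → 36

1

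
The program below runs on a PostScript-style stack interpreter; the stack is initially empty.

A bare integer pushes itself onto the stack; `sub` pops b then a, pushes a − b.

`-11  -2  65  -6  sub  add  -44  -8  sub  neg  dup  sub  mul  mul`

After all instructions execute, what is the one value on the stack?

-11 -> -11
-2  -> -11 -2
65  -> -11 -2 65
-6  -> -11 -2 65 -6
sub -> -11 -2 71
add -> -11 69
-44 -> -11 69 -44
-8  -> -11 69 -44 -8
sub -> -11 69 -36
neg -> -11 69 36
dup -> -11 69 36 36
sub -> -11 69 0
mul -> -11 0
mul -> 0

0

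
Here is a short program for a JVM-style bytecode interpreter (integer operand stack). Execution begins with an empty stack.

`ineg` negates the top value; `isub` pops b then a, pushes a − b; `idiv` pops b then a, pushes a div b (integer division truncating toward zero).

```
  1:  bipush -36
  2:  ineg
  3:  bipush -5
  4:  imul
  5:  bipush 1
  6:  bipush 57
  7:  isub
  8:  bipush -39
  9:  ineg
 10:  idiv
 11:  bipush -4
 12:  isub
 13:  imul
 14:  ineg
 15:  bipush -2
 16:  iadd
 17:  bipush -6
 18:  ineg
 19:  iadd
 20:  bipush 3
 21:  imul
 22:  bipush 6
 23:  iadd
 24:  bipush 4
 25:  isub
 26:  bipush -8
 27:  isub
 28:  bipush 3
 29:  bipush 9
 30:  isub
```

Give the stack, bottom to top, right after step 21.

bipush -36 : -36
ineg       : 36
bipush -5  : 36 -5
imul       : -180
bipush 1   : -180 1
bipush 57  : -180 1 57
isub       : -180 -56
bipush -39 : -180 -56 -39
ineg       : -180 -56 39
idiv       : -180 -1
bipush -4  : -180 -1 -4
isub       : -180 3
imul       : -540
ineg       : 540
bipush -2  : 540 -2
iadd       : 538
bipush -6  : 538 -6
ineg       : 538 6
iadd       : 544
bipush 3   : 544 3
imul       : 1632

[1632]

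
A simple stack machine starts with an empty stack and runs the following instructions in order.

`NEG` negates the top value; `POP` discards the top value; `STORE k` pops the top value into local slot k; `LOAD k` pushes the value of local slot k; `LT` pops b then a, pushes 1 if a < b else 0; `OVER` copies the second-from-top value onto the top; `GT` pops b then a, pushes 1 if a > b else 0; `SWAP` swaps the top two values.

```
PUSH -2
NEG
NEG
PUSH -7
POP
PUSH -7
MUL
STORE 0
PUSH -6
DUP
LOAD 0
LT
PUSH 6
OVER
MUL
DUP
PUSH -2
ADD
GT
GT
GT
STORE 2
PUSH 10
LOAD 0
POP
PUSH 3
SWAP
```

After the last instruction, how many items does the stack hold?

2

PUSH -2 : [-2]
NEG     : [2]
NEG     : [-2]
PUSH -7 : [-2, -7]
POP     : [-2]
PUSH -7 : [-2, -7]
MUL     : [14]
STORE 0 : []
PUSH -6 : [-6]
DUP     : [-6, -6]
LOAD 0  : [-6, -6, 14]
LT      : [-6, 1]
PUSH 6  : [-6, 1, 6]
OVER    : [-6, 1, 6, 1]
MUL     : [-6, 1, 6]
DUP     : [-6, 1, 6, 6]
PUSH -2 : [-6, 1, 6, 6, -2]
ADD     : [-6, 1, 6, 4]
GT      : [-6, 1, 1]
GT      : [-6, 0]
GT      : [0]
STORE 2 : []
PUSH 10 : [10]
LOAD 0  : [10, 14]
POP     : [10]
PUSH 3  : [10, 3]
SWAP    : [3, 10]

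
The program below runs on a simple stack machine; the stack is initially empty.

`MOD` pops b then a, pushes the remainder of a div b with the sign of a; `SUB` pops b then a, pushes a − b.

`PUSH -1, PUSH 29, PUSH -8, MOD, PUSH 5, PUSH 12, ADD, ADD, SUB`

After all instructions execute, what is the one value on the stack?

-23

PUSH -1  -1
PUSH 29  -1 29
PUSH -8  -1 29 -8
MOD      -1 5
PUSH 5   -1 5 5
PUSH 12  -1 5 5 12
ADD      -1 5 17
ADD      -1 22
SUB      -23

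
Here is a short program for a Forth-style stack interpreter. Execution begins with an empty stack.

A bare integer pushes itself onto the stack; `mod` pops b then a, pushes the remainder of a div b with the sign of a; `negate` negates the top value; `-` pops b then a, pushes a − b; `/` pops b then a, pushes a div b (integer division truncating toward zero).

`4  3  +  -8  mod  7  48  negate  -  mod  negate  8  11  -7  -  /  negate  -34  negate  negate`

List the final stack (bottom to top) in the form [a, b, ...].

4      → 4
3      → 4 3
+      → 7
-8     → 7 -8
mod    → 7
7      → 7 7
48     → 7 7 48
negate → 7 7 -48
-      → 7 55
mod    → 7
negate → -7
8      → -7 8
11     → -7 8 11
-7     → -7 8 11 -7
-      → -7 8 18
/      → -7 0
negate → -7 0
-34    → -7 0 -34
negate → -7 0 34
negate → -7 0 -34

[-7, 0, -34]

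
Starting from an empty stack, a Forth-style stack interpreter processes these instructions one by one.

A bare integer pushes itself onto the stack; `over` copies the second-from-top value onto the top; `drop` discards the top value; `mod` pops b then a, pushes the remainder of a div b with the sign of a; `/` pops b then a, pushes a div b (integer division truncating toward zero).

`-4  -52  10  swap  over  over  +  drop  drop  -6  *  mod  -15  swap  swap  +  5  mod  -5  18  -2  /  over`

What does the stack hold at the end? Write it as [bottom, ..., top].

-4    [-4]
-52   [-4, -52]
10    [-4, -52, 10]
swap  [-4, 10, -52]
over  [-4, 10, -52, 10]
over  [-4, 10, -52, 10, -52]
+     [-4, 10, -52, -42]
drop  [-4, 10, -52]
drop  [-4, 10]
-6    [-4, 10, -6]
*     [-4, -60]
mod   [-4]
-15   [-4, -15]
swap  [-15, -4]
swap  [-4, -15]
+     [-19]
5     [-19, 5]
mod   [-4]
-5    [-4, -5]
18    [-4, -5, 18]
-2    [-4, -5, 18, -2]
/     [-4, -5, -9]
over  [-4, -5, -9, -5]

[-4, -5, -9, -5]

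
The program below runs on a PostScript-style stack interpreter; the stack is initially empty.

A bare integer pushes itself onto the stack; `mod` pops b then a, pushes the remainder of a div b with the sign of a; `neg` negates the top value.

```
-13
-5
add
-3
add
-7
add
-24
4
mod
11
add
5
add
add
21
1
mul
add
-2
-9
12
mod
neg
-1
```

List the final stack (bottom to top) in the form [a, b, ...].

-13  -13
-5   -13 -5
add  -18
-3   -18 -3
add  -21
-7   -21 -7
add  -28
-24  -28 -24
4    -28 -24 4
mod  -28 0
11   -28 0 11
add  -28 11
5    -28 11 5
add  -28 16
add  -12
21   -12 21
1    -12 21 1
mul  -12 21
add  9
-2   9 -2
-9   9 -2 -9
12   9 -2 -9 12
mod  9 -2 -9
neg  9 -2 9
-1   9 -2 9 -1

[9, -2, 9, -1]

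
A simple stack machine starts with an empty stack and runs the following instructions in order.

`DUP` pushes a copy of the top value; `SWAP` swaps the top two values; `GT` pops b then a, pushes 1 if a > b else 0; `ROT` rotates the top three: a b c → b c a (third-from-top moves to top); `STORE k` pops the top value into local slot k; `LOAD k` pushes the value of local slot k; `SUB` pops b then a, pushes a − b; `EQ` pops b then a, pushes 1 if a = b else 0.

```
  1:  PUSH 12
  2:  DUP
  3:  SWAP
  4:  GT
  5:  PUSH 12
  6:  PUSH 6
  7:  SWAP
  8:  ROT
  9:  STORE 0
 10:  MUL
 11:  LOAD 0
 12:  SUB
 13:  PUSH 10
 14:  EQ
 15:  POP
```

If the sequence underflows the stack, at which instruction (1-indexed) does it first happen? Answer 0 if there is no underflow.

0

PUSH 12 -> 12
DUP     -> 12 12
SWAP    -> 12 12
GT      -> 0
PUSH 12 -> 0 12
PUSH 6  -> 0 12 6
SWAP    -> 0 6 12
ROT     -> 6 12 0
STORE 0 -> 6 12
MUL     -> 72
LOAD 0  -> 72 0
SUB     -> 72
PUSH 10 -> 72 10
EQ      -> 0
POP     -> (empty)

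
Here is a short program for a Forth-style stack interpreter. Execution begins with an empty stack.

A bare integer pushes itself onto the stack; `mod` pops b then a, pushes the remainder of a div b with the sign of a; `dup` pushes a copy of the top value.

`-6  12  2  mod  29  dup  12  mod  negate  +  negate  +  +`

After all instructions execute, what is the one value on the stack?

-30

-6     -> [-6]
12     -> [-6, 12]
2      -> [-6, 12, 2]
mod    -> [-6, 0]
29     -> [-6, 0, 29]
dup    -> [-6, 0, 29, 29]
12     -> [-6, 0, 29, 29, 12]
mod    -> [-6, 0, 29, 5]
negate -> [-6, 0, 29, -5]
+      -> [-6, 0, 24]
negate -> [-6, 0, -24]
+      -> [-6, -24]
+      -> [-30]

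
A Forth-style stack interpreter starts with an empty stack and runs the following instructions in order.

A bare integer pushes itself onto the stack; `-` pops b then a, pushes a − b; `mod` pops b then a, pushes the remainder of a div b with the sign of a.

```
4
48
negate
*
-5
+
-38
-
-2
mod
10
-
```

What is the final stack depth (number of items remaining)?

1

4      : 4
48     : 4 48
negate : 4 -48
*      : -192
-5     : -192 -5
+      : -197
-38    : -197 -38
-      : -159
-2     : -159 -2
mod    : -1
10     : -1 10
-      : -11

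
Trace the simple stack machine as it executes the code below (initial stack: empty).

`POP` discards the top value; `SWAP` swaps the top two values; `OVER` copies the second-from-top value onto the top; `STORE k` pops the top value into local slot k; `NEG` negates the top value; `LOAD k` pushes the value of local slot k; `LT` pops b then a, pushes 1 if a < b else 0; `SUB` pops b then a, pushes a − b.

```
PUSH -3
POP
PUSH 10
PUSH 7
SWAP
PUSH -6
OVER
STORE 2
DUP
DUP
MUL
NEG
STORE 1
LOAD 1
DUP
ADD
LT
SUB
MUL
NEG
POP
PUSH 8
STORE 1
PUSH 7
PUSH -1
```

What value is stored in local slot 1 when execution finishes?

PUSH -3 → -3
POP     → (empty)
PUSH 10 → 10
PUSH 7  → 10 7
SWAP    → 7 10
PUSH -6 → 7 10 -6
OVER    → 7 10 -6 10
STORE 2 → 7 10 -6
DUP     → 7 10 -6 -6
DUP     → 7 10 -6 -6 -6
MUL     → 7 10 -6 36
NEG     → 7 10 -6 -36
STORE 1 → 7 10 -6
LOAD 1  → 7 10 -6 -36
DUP     → 7 10 -6 -36 -36
ADD     → 7 10 -6 -72
LT      → 7 10 0
SUB     → 7 10
MUL     → 70
NEG     → -70
POP     → (empty)
PUSH 8  → 8
STORE 1 → (empty)
PUSH 7  → 7
PUSH -1 → 7 -1

8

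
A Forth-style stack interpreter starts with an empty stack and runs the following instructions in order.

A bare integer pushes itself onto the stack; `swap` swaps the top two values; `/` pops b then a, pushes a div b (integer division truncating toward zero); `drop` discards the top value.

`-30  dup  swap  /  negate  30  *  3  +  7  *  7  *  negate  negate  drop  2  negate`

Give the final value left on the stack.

-2

-30    : -30
dup    : -30 -30
swap   : -30 -30
/      : 1
negate : -1
30     : -1 30
*      : -30
3      : -30 3
+      : -27
7      : -27 7
*      : -189
7      : -189 7
*      : -1323
negate : 1323
negate : -1323
drop   : (empty)
2      : 2
negate : -2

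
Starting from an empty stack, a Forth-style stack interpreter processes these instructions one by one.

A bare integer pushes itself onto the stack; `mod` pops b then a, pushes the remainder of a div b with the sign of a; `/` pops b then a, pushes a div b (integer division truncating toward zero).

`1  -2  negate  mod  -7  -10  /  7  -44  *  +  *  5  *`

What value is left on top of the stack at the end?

1      : 1
-2     : 1 -2
negate : 1 2
mod    : 1
-7     : 1 -7
-10    : 1 -7 -10
/      : 1 0
7      : 1 0 7
-44    : 1 0 7 -44
*      : 1 0 -308
+      : 1 -308
*      : -308
5      : -308 5
*      : -1540

-1540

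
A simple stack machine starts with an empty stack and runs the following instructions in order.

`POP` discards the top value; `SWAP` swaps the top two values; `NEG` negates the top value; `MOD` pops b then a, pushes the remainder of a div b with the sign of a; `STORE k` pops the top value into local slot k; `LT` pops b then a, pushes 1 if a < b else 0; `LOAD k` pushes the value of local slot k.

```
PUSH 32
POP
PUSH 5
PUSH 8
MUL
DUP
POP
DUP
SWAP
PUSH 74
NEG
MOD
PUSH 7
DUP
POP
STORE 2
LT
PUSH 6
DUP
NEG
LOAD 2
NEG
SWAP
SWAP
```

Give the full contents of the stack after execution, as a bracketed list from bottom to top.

PUSH 32  32
POP      (empty)
PUSH 5   5
PUSH 8   5 8
MUL      40
DUP      40 40
POP      40
DUP      40 40
SWAP     40 40
PUSH 74  40 40 74
NEG      40 40 -74
MOD      40 40
PUSH 7   40 40 7
DUP      40 40 7 7
POP      40 40 7
STORE 2  40 40
LT       0
PUSH 6   0 6
DUP      0 6 6
NEG      0 6 -6
LOAD 2   0 6 -6 7
NEG      0 6 -6 -7
SWAP     0 6 -7 -6
SWAP     0 6 -6 -7

[0, 6, -6, -7]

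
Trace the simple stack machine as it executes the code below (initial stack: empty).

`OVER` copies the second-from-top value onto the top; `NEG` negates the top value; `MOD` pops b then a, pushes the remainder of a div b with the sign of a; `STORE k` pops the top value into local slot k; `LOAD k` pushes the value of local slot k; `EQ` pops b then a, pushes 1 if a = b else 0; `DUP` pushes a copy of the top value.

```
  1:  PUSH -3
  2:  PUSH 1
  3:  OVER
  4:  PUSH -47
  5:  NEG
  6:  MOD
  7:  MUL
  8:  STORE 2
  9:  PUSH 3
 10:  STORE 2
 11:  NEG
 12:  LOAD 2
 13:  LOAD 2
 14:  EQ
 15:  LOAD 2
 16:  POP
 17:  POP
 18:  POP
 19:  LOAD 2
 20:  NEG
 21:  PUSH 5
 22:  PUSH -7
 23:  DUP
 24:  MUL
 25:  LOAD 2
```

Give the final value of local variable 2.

3

PUSH -3  : -3
PUSH 1   : -3 1
OVER     : -3 1 -3
PUSH -47 : -3 1 -3 -47
NEG      : -3 1 -3 47
MOD      : -3 1 -3
MUL      : -3 -3
STORE 2  : -3
PUSH 3   : -3 3
STORE 2  : -3
NEG      : 3
LOAD 2   : 3 3
LOAD 2   : 3 3 3
EQ       : 3 1
LOAD 2   : 3 1 3
POP      : 3 1
POP      : 3
POP      : (empty)
LOAD 2   : 3
NEG      : -3
PUSH 5   : -3 5
PUSH -7  : -3 5 -7
DUP      : -3 5 -7 -7
MUL      : -3 5 49
LOAD 2   : -3 5 49 3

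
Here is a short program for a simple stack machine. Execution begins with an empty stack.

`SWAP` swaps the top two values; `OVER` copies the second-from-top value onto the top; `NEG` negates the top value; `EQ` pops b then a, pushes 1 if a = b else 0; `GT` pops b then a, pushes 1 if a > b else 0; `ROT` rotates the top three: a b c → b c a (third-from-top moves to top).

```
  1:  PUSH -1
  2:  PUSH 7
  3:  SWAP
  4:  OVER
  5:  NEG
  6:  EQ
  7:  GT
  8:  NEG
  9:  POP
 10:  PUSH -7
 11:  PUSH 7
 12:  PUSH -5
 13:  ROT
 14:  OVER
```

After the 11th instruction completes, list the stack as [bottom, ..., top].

PUSH -1 -> -1
PUSH 7  -> -1 7
SWAP    -> 7 -1
OVER    -> 7 -1 7
NEG     -> 7 -1 -7
EQ      -> 7 0
GT      -> 1
NEG     -> -1
POP     -> (empty)
PUSH -7 -> -7
PUSH 7  -> -7 7

[-7, 7]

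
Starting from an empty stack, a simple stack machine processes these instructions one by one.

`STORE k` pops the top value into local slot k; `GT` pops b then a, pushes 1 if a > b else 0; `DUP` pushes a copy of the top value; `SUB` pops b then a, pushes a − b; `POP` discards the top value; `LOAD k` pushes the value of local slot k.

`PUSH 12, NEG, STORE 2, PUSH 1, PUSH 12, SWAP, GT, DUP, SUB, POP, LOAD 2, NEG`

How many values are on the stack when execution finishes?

1

PUSH 12  [12]
NEG      [-12]
STORE 2  []
PUSH 1   [1]
PUSH 12  [1, 12]
SWAP     [12, 1]
GT       [1]
DUP      [1, 1]
SUB      [0]
POP      []
LOAD 2   [-12]
NEG      [12]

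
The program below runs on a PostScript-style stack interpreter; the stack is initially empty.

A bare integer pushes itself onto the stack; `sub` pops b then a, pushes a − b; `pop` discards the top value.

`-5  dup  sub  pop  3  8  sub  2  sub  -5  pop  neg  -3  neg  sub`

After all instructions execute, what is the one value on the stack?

4

-5  : -5
dup : -5 -5
sub : 0
pop : (empty)
3   : 3
8   : 3 8
sub : -5
2   : -5 2
sub : -7
-5  : -7 -5
pop : -7
neg : 7
-3  : 7 -3
neg : 7 3
sub : 4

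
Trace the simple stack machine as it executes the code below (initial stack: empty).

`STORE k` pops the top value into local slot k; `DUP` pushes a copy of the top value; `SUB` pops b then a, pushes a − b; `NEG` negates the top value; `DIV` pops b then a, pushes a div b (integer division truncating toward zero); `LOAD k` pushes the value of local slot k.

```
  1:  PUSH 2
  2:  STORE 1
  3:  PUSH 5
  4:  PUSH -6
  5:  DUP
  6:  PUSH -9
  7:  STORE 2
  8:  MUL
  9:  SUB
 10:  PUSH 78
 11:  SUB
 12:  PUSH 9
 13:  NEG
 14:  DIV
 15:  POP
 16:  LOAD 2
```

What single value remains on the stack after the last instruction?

-9

PUSH 2   [2]
STORE 1  []
PUSH 5   [5]
PUSH -6  [5, -6]
DUP      [5, -6, -6]
PUSH -9  [5, -6, -6, -9]
STORE 2  [5, -6, -6]
MUL      [5, 36]
SUB      [-31]
PUSH 78  [-31, 78]
SUB      [-109]
PUSH 9   [-109, 9]
NEG      [-109, -9]
DIV      [12]
POP      []
LOAD 2   [-9]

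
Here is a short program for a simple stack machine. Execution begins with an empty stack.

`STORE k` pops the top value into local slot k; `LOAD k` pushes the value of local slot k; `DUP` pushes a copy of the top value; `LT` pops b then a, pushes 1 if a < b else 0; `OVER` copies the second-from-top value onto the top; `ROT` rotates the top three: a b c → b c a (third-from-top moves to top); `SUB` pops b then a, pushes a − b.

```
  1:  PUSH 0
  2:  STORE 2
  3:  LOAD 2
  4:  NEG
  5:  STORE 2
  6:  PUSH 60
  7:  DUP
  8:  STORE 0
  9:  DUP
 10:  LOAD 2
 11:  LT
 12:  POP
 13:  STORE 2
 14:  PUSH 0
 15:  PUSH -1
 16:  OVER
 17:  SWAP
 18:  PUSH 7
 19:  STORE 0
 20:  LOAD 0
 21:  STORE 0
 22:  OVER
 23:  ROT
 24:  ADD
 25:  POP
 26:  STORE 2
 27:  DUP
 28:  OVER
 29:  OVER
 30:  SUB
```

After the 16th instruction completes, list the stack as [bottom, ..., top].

[0, -1, 0]

PUSH 0  -> 0
STORE 2 -> (empty)
LOAD 2  -> 0
NEG     -> 0
STORE 2 -> (empty)
PUSH 60 -> 60
DUP     -> 60 60
STORE 0 -> 60
DUP     -> 60 60
LOAD 2  -> 60 60 0
LT      -> 60 0
POP     -> 60
STORE 2 -> (empty)
PUSH 0  -> 0
PUSH -1 -> 0 -1
OVER    -> 0 -1 0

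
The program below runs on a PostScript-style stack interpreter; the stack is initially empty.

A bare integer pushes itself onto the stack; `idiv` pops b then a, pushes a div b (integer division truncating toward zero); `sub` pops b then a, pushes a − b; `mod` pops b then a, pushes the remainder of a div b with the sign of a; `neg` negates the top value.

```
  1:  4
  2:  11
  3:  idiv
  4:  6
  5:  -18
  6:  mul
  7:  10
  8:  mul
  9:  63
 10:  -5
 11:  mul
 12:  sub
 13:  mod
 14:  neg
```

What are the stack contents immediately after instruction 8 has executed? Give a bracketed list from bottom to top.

[0, -1080]

4     4
11    4 11
idiv  0
6     0 6
-18   0 6 -18
mul   0 -108
10    0 -108 10
mul   0 -1080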